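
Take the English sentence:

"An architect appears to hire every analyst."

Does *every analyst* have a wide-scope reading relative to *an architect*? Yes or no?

*every analyst* is inside a raising infinitive, which is transparent to QR (no CP barrier), so it behaves as a matrix argument.
Since no island is crossed, the inverse ordering is licensed alongside surface scope.

Yes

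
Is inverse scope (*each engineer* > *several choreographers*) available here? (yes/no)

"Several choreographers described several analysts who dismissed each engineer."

The target quantifier *each engineer* is part of the relative clause *who dismissed each engineer* modifying *several analysts*.
Relative clauses block scope extraction: QR cannot target a position outside the modified NP.
So *each engineer* cannot raise high enough to outscope *several choreographers*; only the surface ordering *several choreographers* > *each engineer* is available.

No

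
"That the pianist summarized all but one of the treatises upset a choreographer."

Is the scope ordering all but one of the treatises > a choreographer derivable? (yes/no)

No

*all but one of the treatises* sits inside the sentential subject *that the pianist summarized all but one of the treatises*.
Clausal subjects are scope islands; QR from inside the subject into the matrix is barred.
*all but one of the treatises* is confined to the island and cannot take scope over *a choreographer*.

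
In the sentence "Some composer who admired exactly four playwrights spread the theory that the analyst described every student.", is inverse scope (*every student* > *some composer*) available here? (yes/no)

*every student* occurs within the complex NP *the theory that the analyst described every student*.
A that-clause complement to a noun is an island; QR cannot cross the NP boundary.
So *every student* cannot raise to a position above *some composer*.

No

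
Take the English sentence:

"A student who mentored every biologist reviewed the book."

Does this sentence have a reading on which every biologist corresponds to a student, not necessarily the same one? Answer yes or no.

The paraphrase describes the scope ordering *every biologist* > *a student*.
The DP *every biologist* is contained in the relative clause *who mentored every biologist*.
A relative clause is a scope island — quantifier raising cannot cross its boundary.
So the wide-scope reading for *every biologist* is blocked.

No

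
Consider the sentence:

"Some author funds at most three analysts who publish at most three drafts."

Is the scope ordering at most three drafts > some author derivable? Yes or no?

No

*at most three drafts* is embedded in the relative clause *who publish at most three drafts* modifying *at most three analysts*.
Quantifiers inside a relative clause are trapped there; the RC boundary blocks QR.
So the wide-scope reading for *at most three drafts* is blocked.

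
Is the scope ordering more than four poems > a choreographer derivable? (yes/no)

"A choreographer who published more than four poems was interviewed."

Structurally, *more than four poems* is inside the relative clause *who published more than four poems*.
QR out of a relative clause is ruled out by the relative-clause island constraint.
So the wide-scope reading for *more than four poems* is blocked.
(Only the surface reading survives: one fixed choreographer with respect to all the relevant poems.)

No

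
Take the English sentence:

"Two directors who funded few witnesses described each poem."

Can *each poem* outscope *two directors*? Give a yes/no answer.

Yes

*each poem* sits in the matrix clause, not in the relative clause on *two directors*.
Ordinary QR to a clause-peripheral position gives the wide-scope LF for the lower DP.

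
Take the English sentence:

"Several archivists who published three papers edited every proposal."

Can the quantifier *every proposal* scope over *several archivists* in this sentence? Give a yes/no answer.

Yes

*every proposal* sits in the matrix clause, not in the relative clause on *several archivists*.
With no island boundary between them, the object can take inverse scope over the subject via ordinary QR within the clause.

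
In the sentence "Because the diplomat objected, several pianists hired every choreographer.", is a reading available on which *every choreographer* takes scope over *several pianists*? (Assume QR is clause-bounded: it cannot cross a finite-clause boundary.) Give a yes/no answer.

Neither queried DP is inside the adjunct, so the adjunct-island constraint does not apply.
Clause-internal QR can adjoin the lower DP above the subject, yielding the inverse reading.
Both orderings are possible: *several pianists* > *every choreographer* and *every choreographer* > *several pianists*.

Yes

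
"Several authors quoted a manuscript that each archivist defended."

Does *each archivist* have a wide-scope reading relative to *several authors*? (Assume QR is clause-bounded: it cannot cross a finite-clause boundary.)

No

The target quantifier *each archivist* is part of the relative clause *that each archivist defended* modifying *a manuscript*.
Relative clauses are scope islands: a quantifier cannot QR out of a relative clause to take scope in the matrix clause.
So *each archivist* cannot raise high enough to outscope *several authors*; only the surface ordering *several authors* > *each archivist* is available.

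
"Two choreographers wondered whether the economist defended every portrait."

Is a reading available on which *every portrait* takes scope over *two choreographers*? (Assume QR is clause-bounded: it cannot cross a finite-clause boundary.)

No

The DP *every portrait* is contained in the embedded question *whether the economist defended every portrait*.
Embedded wh-clauses are opaque for QR, so the quantifier stays inside the question.
There is no licit LF on which *every portrait* c-commands *two choreographers*.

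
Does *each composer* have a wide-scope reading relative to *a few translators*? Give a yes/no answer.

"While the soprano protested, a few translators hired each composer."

Yes

Neither queried DP is inside the adjunct, so the adjunct-island constraint does not apply.
Clause-internal QR can adjoin the lower DP above the subject, yielding the inverse reading.
The sentence is scopally ambiguous between *a few translators* > *each composer* and *each composer* > *a few translators*.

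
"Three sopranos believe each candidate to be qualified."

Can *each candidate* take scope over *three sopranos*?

*each candidate* is an ECM subject; ECM complements are not islands, and the embedded quantifier may take matrix scope.
With no island boundary between them, the object can take inverse scope over the subject via ordinary QR within the clause.
The sentence is scopally ambiguous between *three sopranos* > *each candidate* and *each candidate* > *three sopranos*.

Yes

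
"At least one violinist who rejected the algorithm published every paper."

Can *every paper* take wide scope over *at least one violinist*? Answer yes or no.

The RC *who rejected the algorithm* is an island, but *every paper* is not inside it — it is the matrix object, a clausemate of *at least one violinist*.
Ordinary QR to a clause-peripheral position gives the wide-scope LF for the lower DP.

Yes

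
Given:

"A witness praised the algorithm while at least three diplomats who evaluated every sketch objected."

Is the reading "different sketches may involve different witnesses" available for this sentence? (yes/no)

No

That reading corresponds to *every sketch* > *a witness*.
The DP *every sketch* is contained in the relative clause *who evaluated every sketch*, which is itself inside the adjunct *while at least three diplomats who evaluated every sketch objected*.
Two island boundaries intervene — the relative clause and the adjunct. Either alone would block QR.
So *every sketch* cannot raise to a position above *a witness*.
(Only the surface reading survives: one fixed witness with respect to all the relevant sketches.)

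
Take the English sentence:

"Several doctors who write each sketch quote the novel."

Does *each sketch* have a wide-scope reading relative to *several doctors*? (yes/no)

The target quantifier *each sketch* is part of the relative clause *who write each sketch*.
Relative clauses are scope islands: a quantifier cannot QR out of a relative clause to take scope in the matrix clause.
So the wide-scope reading for *each sketch* is blocked.

No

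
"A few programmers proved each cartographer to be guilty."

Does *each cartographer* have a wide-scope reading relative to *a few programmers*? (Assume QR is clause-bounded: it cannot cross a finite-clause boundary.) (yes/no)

ECM infinitives lack a CP barrier, so *each cartographer* can QR over the matrix subject *a few programmers*.
With no island boundary between them, the object can take inverse scope over the subject via ordinary QR within the clause.

Yes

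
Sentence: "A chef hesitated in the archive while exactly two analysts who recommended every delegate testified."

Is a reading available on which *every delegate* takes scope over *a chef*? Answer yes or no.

*every delegate* is embedded in the relative clause *who recommended every delegate*, which is itself inside the adjunct *while exactly two analysts who recommended every delegate testified*.
Nested islands: the RC island is itself inside an adjunct island, so wide scope is doubly excluded.
The inverse ordering *every delegate* > *a chef* is therefore underivable.

No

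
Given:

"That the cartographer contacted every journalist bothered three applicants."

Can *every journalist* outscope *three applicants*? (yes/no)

No

The target quantifier *every journalist* is part of the sentential subject *that the cartographer contacted every journalist*.
Subjects — clausal subjects included — are islands for extraction, and QR is no exception.
There is no licit LF on which *every journalist* c-commands *three applicants*.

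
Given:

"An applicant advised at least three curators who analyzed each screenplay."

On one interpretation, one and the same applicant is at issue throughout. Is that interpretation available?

This is the *an applicant* > *each screenplay* reading.
That is the surface-scope ordering, which is always one of the available readings — island constraints only ever restrict inverse scope.

Yes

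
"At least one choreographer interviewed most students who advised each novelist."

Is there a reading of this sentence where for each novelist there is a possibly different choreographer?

No

That reading corresponds to *each novelist* > *at least one choreographer*.
*each novelist* occurs within the relative clause *who advised each novelist* modifying *most students*.
A relative clause is a scope island — quantifier raising cannot cross its boundary.
*each novelist* > *at least one choreographer* would require crossing that boundary, which is illicit.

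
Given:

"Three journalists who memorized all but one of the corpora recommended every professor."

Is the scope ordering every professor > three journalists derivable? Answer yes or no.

*every professor* is a matrix argument; only *three journalists* is modified by the relative clause *who memorized all but one of the corpora*, so the RC island is irrelevant to the target quantifier.
Ordinary QR to a clause-peripheral position gives the wide-scope LF for the lower DP.
The sentence is scopally ambiguous between *three journalists* > *every professor* and *every professor* > *three journalists*.

Yes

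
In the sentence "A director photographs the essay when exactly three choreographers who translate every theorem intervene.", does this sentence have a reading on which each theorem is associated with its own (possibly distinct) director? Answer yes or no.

That reading corresponds to *every theorem* > *a director*.
Structurally, *every theorem* is inside the relative clause *who translate every theorem*, which is itself inside the adjunct *when exactly three choreographers who translate every theorem intervene*.
Even if one barrier were somehow void, the other would still block QR.
*every theorem* is confined to the island and cannot take scope over *a director*.

No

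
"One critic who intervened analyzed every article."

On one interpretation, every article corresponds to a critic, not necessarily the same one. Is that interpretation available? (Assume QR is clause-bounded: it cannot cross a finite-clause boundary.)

That reading corresponds to *every article* > *one critic*.
*every article* sits in the matrix clause, not in the relative clause on *one critic*.
Ordinary QR to a clause-peripheral position gives the wide-scope LF for the lower DP.

Yes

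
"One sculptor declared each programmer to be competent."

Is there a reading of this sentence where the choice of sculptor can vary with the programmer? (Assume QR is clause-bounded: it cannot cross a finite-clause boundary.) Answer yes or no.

Yes

That reading corresponds to *each programmer* > *one sculptor*.
*each programmer* is an ECM subject; ECM complements are not islands, and the embedded quantifier may take matrix scope.
Ordinary QR to a clause-peripheral position gives the wide-scope LF for the lower DP.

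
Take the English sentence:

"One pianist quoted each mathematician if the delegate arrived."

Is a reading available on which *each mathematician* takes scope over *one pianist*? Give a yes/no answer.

Yes

Although there is an adjunct clause, *each mathematician* is in the main clause, not inside the adjunct.
Clause-internal QR can adjoin the lower DP above the subject, yielding the inverse reading.
Both orderings are possible: *one pianist* > *each mathematician* and *each mathematician* > *one pianist*.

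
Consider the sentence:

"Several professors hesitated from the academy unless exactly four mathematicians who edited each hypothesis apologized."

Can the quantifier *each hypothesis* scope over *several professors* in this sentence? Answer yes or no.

*each hypothesis* is embedded in the relative clause *who edited each hypothesis*, which is itself inside the adjunct *unless exactly four mathematicians who edited each hypothesis apologized*.
Nested islands: the RC island is itself inside an adjunct island, so wide scope is doubly excluded.
The inverse ordering *each hypothesis* > *several professors* is therefore underivable.

No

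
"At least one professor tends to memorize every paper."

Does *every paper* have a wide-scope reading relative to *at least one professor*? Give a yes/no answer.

Yes

*every paper* is inside a raising infinitive, which is transparent to QR (no CP barrier), so it behaves as a matrix argument.
Ordinary QR to a clause-peripheral position gives the wide-scope LF for the lower DP.
So *every paper* > *at least one professor* is among the available readings.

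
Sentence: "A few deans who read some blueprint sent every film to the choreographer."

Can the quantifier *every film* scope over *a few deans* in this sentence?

The relative clause *who read some blueprint* modifies *a few deans*, but *every film* is not inside that relative clause — it is an argument of the matrix verb.
Nothing blocks QR of the lower DP to a position above the higher one, so inverse scope is available.

Yes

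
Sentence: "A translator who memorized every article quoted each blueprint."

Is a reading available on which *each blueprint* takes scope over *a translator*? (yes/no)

Yes

The RC *who memorized every article* is an island, but *each blueprint* is not inside it — it is the matrix object, a clausemate of *a translator*.
Clause-internal QR can adjoin the lower DP above the subject, yielding the inverse reading.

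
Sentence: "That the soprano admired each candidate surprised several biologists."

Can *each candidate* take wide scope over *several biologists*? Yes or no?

No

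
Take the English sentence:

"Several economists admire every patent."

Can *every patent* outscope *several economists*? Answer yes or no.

*every patent* and *several economists* are in the same minimal clause.
With no island boundary between them, the object can take inverse scope over the subject via ordinary QR within the clause.

Yes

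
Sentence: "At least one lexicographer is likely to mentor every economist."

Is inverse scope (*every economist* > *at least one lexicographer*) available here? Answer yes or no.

*every economist* is inside a raising infinitive, which is transparent to QR (no CP barrier), so it behaves as a matrix argument.
Ordinary QR to a clause-peripheral position gives the wide-scope LF for the lower DP.
So *every economist* > *at least one lexicographer* is among the available readings.

Yes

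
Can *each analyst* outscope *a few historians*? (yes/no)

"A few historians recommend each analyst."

Yes

*a few historians* and *each analyst* are co-arguments of the matrix verb, with nothing but a clause-internal boundary between them.
Nothing blocks QR of the lower DP to a position above the higher one, so inverse scope is available.
So *each analyst* > *a few historians* is among the available readings.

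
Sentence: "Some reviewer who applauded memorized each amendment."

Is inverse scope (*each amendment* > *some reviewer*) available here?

Yes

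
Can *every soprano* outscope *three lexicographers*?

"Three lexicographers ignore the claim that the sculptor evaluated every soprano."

No

*every soprano* is embedded in the complex NP *the claim that the sculptor evaluated every soprano*.
Since the clause is the complement of a nominal head, the CNPC blocks scope extraction.
*every soprano* is confined to the island and cannot take scope over *three lexicographers*.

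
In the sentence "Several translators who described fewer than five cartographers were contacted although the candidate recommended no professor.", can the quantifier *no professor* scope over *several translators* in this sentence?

No

*no professor* sits inside the adjunct clause *although the candidate recommended no professor*.
Adjunct clauses are scope islands: a quantifier inside an adjunct cannot raise into the matrix clause.
The inverse ordering *no professor* > *several translators* is therefore underivable.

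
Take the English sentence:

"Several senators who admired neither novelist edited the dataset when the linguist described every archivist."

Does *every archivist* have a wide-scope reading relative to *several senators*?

The DP *every archivist* is contained in the adjunct clause *when the linguist described every archivist*.
Scope out of an adjunct clause is unavailable: QR respects the adjunct-island constraint.
The inverse ordering *every archivist* > *several senators* is therefore underivable.

No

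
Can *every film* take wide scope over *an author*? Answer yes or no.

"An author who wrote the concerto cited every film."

Yes

Although the sentence contains a relative clause (*who wrote the concerto*), *every film* is outside it, in the matrix VP.
Ordinary QR to a clause-peripheral position gives the wide-scope LF for the lower DP.
The sentence is scopally ambiguous between *an author* > *every film* and *every film* > *an author*.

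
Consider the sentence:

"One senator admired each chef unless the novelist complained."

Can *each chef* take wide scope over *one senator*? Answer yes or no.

Yes

The adjunct island is irrelevant here — *each chef* and *one senator* are both in the matrix clause.
Ordinary QR to a clause-peripheral position gives the wide-scope LF for the lower DP.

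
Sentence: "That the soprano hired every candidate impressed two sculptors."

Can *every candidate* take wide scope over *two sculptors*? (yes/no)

No

*every candidate* occurs within the sentential subject *that the soprano hired every candidate*.
Sentential subjects are islands: a quantifier inside the subject clause cannot raise over the matrix predicate.
There is no licit LF on which *every candidate* c-commands *two sculptors*.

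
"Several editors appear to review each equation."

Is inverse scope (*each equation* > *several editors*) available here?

*each equation* is the object of the infinitival complement of a raising predicate; raising infinitives are transparent for QR, so the two DPs are in effect clausemates.
Nothing blocks QR of the lower DP to a position above the higher one, so inverse scope is available.
The sentence is scopally ambiguous between *several editors* > *each equation* and *each equation* > *several editors*.

Yes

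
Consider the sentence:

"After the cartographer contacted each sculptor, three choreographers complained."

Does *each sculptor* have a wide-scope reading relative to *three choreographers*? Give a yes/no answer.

No

*each sculptor* sits inside the adjunct clause *after the cartographer contacted each sculptor*.
Since the clause is an adjunct (not a complement), the Adjunct Condition blocks QR across its edge.
There is no licit LF on which *each sculptor* c-commands *three choreographers*.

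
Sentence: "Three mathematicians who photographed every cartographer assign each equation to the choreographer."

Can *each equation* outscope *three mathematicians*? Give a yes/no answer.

Yes

The relative clause *who photographed every cartographer* modifies *three mathematicians*, but *each equation* is not inside that relative clause — it is an argument of the matrix verb.
Clause-internal QR can adjoin the lower DP above the subject, yielding the inverse reading.
The sentence is scopally ambiguous between *three mathematicians* > *each equation* and *each equation* > *three mathematicians*.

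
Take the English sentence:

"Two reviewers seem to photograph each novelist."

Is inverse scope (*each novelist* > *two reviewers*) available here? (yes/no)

Yes

*each novelist* is inside a raising infinitive, which is transparent to QR (no CP barrier), so it behaves as a matrix argument.
No island intervenes, so both surface and inverse scope are derivable.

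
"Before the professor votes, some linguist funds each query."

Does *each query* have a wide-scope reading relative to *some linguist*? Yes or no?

Yes

*each query* is a matrix argument; the adjunct is an island but the target quantifier is outside it.
Nothing blocks QR of the lower DP to a position above the higher one, so inverse scope is available.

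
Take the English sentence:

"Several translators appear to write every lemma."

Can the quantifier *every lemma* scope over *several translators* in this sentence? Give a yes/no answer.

Yes

*every lemma* is inside a raising infinitive, which is transparent to QR (no CP barrier), so it behaves as a matrix argument.
Since no island is crossed, the inverse ordering is licensed alongside surface scope.
The sentence is scopally ambiguous between *several translators* > *every lemma* and *every lemma* > *several translators*.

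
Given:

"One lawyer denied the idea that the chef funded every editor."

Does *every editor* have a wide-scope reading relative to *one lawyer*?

No

The DP *every editor* is contained in the complex NP *the idea that the chef funded every editor*.
Noun-complement clauses are scope islands (the Complex NP Constraint): a quantifier inside one cannot scope into the matrix.
So *every editor* cannot raise to a position above *one lawyer*.
(Only the surface reading survives: one fixed lawyer with respect to all the relevant editors.)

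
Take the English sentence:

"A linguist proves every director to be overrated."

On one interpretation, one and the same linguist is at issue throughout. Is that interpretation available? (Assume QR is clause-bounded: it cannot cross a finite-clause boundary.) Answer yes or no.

Yes

That reading corresponds to *a linguist* > *every director*.
Surface scope (*a linguist* > *every director*) is always derivable; islands only block QR, not in-situ interpretation.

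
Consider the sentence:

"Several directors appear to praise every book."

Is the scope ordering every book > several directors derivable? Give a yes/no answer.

The matrix predicate is a raising verb, whose infinitival complement is not a scope island — *every book* can QR into the matrix clause.
With no island boundary between them, the object can take inverse scope over the subject via ordinary QR within the clause.

Yes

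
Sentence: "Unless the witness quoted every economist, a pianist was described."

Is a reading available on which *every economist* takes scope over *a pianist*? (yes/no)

No

*every economist* is embedded in the adjunct clause *unless the witness quoted every economist*.
Since the clause is an adjunct (not a complement), the Adjunct Condition blocks QR across its edge.
So *every economist* cannot raise to a position above *a pianist*.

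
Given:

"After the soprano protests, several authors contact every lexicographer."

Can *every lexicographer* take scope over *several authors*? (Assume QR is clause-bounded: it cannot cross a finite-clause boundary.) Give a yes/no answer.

Neither queried DP is inside the adjunct, so the adjunct-island constraint does not apply.
Clause-internal QR can adjoin the lower DP above the subject, yielding the inverse reading.
So *every lexicographer* > *several authors* is among the available readings.

Yes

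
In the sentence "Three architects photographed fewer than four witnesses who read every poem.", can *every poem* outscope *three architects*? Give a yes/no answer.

No

*every poem* sits inside the relative clause *who read every poem* modifying *fewer than four witnesses*.
Relative clauses block scope extraction: QR cannot target a position outside the modified NP.
Hence only narrow scope for *every poem* (under *three architects*) survives.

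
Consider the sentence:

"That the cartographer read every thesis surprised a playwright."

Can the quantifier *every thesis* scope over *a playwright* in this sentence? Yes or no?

No

*every thesis* sits inside the sentential subject *that the cartographer read every thesis*.
Sentential subjects are islands: a quantifier inside the subject clause cannot raise over the matrix predicate.
*every thesis* > *a playwright* would require crossing that boundary, which is illicit.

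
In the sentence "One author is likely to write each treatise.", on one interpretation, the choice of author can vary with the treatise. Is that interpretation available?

Yes

The paraphrase describes the scope ordering *each treatise* > *one author*.
The matrix predicate is a raising verb, whose infinitival complement is not a scope island — *each treatise* can QR into the matrix clause.
Nothing blocks QR of the lower DP to a position above the higher one, so inverse scope is available.
The sentence is scopally ambiguous between *one author* > *each treatise* and *each treatise* > *one author*.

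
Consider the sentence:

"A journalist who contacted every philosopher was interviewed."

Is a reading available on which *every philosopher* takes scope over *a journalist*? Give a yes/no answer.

No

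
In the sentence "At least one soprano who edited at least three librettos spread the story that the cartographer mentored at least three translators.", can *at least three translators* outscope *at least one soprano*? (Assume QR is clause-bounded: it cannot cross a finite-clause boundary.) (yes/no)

No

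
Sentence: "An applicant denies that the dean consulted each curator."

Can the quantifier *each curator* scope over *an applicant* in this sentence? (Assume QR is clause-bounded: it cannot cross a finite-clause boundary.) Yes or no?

No

*each curator* sits inside the finite complement clause *that the dean consulted each curator*.
Finite CP is the ceiling for QR here, by assumption.
So *each curator* cannot raise high enough to outscope *an applicant*; only the surface ordering *an applicant* > *each curator* is available.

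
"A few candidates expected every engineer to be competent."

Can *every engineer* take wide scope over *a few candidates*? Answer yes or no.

*every engineer* is the subject of an ECM infinitive — the infinitival complement of an ECM verb is not a scope island, so *every engineer* can raise into the matrix clause.
Since no island is crossed, the inverse ordering is licensed alongside surface scope.
Both orderings are possible: *a few candidates* > *every engineer* and *every engineer* > *a few candidates*.

Yes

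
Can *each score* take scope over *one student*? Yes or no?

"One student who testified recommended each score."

The relative clause *who testified* modifies *one student*, but *each score* is not inside that relative clause — it is an argument of the matrix verb.
Nothing blocks QR of the lower DP to a position above the higher one, so inverse scope is available.
So *each score* > *one student* is among the available readings.

Yes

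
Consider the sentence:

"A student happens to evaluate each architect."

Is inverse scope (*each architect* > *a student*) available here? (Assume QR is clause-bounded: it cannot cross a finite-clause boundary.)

Yes

The matrix predicate is a raising verb, whose infinitival complement is not a scope island — *each architect* can QR into the matrix clause.
Ordinary QR to a clause-peripheral position gives the wide-scope LF for the lower DP.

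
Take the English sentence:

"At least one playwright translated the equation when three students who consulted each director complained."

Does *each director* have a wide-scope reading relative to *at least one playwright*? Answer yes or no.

The target quantifier *each director* is part of the relative clause *who consulted each director*, which is itself inside the adjunct *when three students who consulted each director complained*.
The quantifier would have to escape first the RC and then the adjunct — two independent island violations.
*each director* > *at least one playwright* would require crossing that boundary, which is illicit.

No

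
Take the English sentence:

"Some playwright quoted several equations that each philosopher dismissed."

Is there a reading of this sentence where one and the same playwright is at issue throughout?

This is the *some playwright* > *each philosopher* reading.
That is the surface-scope ordering, which is always one of the available readings — island constraints only ever restrict inverse scope.

Yes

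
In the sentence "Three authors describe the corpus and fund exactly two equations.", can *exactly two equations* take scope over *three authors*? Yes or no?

No

The target quantifier *exactly two equations* is part of one conjunct of the coordinate structure (*fund exactly two equations*).
Coordinate structures are islands for non-across-the-board movement, QR included.
So *exactly two equations* cannot raise high enough to outscope *three authors*; only the surface ordering *three authors* > *exactly two equations* is available.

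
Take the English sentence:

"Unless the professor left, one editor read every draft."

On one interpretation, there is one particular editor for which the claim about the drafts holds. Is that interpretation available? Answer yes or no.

Yes

The described interpretation is the *one editor* > *every draft* scoping.
Surface scope (*one editor* > *every draft*) is always derivable; islands only block QR, not in-situ interpretation.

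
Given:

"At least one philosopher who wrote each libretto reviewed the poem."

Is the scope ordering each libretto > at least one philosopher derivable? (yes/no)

No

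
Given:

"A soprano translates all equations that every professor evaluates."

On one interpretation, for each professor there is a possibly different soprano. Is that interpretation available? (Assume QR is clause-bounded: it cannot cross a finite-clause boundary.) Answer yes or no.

No

This is the *every professor* > *a soprano* reading.
The DP *every professor* is contained in the relative clause *that every professor evaluates* modifying *all equations*.
A relative clause is a scope island — quantifier raising cannot cross its boundary.
Hence only narrow scope for *every professor* (under *a soprano*) survives.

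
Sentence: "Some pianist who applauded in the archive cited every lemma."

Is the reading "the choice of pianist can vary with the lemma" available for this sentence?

The paraphrase describes the scope ordering *every lemma* > *some pianist*.
*every lemma* sits in the matrix clause, not in the relative clause on *some pianist*.
Ordinary QR to a clause-peripheral position gives the wide-scope LF for the lower DP.

Yes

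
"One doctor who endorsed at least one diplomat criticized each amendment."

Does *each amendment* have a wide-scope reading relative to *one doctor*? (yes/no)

Yes

The RC *who endorsed at least one diplomat* is an island, but *each amendment* is not inside it — it is the matrix object, a clausemate of *one doctor*.
QR within a single clause is free, so the lower quantifier may take scope over the higher one.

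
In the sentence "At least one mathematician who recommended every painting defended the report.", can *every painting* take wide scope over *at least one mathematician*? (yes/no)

No

*every painting* sits inside the relative clause *who recommended every painting*.
Relative clauses are scope islands: a quantifier cannot QR out of a relative clause to take scope in the matrix clause.
Hence only narrow scope for *every painting* (under *at least one mathematician*) survives.
(Only the surface reading survives: one fixed mathematician with respect to all the relevant paintings.)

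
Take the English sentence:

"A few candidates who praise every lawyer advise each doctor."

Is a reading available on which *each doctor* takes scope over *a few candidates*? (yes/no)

*each doctor* sits in the matrix clause, not in the relative clause on *a few candidates*.
QR within a single clause is free, so the lower quantifier may take scope over the higher one.
Both orderings are possible: *a few candidates* > *each doctor* and *each doctor* > *a few candidates*.

Yes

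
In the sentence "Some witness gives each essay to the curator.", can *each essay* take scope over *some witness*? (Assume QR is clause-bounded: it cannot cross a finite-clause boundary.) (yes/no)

Yes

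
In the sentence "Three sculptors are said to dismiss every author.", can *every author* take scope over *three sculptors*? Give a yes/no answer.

Yes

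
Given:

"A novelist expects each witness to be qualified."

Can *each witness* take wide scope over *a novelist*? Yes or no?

This is an ECM construction: *each witness* is the infinitival subject, Case-marked by the matrix verb, and the infinitive is transparent for QR.
Ordinary QR to a clause-peripheral position gives the wide-scope LF for the lower DP.

Yes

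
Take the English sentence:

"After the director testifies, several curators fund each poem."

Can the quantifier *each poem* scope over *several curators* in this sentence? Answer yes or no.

The adjunct island is irrelevant here — *each poem* and *several curators* are both in the matrix clause.
Nothing blocks QR of the lower DP to a position above the higher one, so inverse scope is available.

Yes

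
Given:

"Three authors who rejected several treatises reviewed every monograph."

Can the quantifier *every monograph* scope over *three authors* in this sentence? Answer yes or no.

Yes

The RC *who rejected several treatises* is an island, but *every monograph* is not inside it — it is the matrix object, a clausemate of *three authors*.
Clause-internal QR can adjoin the lower DP above the subject, yielding the inverse reading.
The sentence is scopally ambiguous between *three authors* > *every monograph* and *every monograph* > *three authors*.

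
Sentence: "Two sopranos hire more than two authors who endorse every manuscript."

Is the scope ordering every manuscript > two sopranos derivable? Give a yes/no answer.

No

Structurally, *every manuscript* is inside the relative clause *who endorse every manuscript* modifying *more than two authors*.
The relative clause forms an island for QR, so the quantifier is confined to the head noun's restrictor.
So *every manuscript* cannot raise to a position above *two sopranos*.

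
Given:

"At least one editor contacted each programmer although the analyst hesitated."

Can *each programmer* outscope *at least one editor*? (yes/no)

Yes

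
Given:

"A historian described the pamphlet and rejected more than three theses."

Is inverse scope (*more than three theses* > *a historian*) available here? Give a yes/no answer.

No

*more than three theses* sits inside one conjunct of the coordinate structure (*rejected more than three theses*).
The Coordinate Structure Constraint blocks movement (including QR) out of a single conjunct.
The inverse ordering *more than three theses* > *a historian* is therefore underivable.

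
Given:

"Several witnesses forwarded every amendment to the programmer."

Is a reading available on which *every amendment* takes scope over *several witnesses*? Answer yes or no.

Yes

*several witnesses* and *every amendment* are co-arguments of the matrix verb, with nothing but a clause-internal boundary between them.
With no island boundary between them, the object can take inverse scope over the subject via ordinary QR within the clause.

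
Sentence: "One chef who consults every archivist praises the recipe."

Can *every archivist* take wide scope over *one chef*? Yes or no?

No

The target quantifier *every archivist* is part of the relative clause *who consults every archivist*.
Relative clauses block scope extraction: QR cannot target a position outside the modified NP.
There is no licit LF on which *every archivist* c-commands *one chef*.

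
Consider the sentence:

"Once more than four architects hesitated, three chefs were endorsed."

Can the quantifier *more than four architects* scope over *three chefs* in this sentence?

*more than four architects* sits inside the adjunct clause *once more than four architects hesitated*.
Since the clause is an adjunct (not a complement), the Adjunct Condition blocks QR across its edge.
*more than four architects* > *three chefs* would require crossing that boundary, which is illicit.

No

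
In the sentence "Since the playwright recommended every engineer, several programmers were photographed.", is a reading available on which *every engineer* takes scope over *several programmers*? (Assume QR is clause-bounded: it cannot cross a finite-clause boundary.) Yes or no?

No

*every engineer* sits inside the adjunct clause *since the playwright recommended every engineer*.
The adjunct-island constraint bars QR out of an adverbial clause.
There is no licit LF on which *every engineer* c-commands *several programmers*.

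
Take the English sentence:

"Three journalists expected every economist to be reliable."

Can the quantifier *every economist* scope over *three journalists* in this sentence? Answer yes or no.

Yes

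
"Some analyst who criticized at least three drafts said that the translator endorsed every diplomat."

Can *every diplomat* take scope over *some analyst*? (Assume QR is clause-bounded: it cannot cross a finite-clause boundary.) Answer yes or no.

Structurally, *every diplomat* is inside the finite complement clause *that the translator endorsed every diplomat*.
QR is clause-bounded, so the finite complement is a scope island for the embedded quantifier.
*every diplomat* is confined to the island and cannot take scope over *some analyst*.

No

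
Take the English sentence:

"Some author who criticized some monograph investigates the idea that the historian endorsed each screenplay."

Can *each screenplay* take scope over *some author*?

*each screenplay* occurs within the complex NP *the idea that the historian endorsed each screenplay*.
Since the clause is the complement of a nominal head, the CNPC blocks scope extraction.
*each screenplay* > *some author* would require crossing that boundary, which is illicit.
(Only the surface reading survives: one fixed author with respect to all the relevant screenplays.)

No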